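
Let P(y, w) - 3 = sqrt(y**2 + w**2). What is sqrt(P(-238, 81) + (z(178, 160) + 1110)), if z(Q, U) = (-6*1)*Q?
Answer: sqrt(45 + sqrt(63205)) ≈ 17.216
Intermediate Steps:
z(Q, U) = -6*Q
P(y, w) = 3 + sqrt(w**2 + y**2) (P(y, w) = 3 + sqrt(y**2 + w**2) = 3 + sqrt(w**2 + y**2))
sqrt(P(-238, 81) + (z(178, 160) + 1110)) = sqrt((3 + sqrt(81**2 + (-238)**2)) + (-6*178 + 1110)) = sqrt((3 + sqrt(6561 + 56644)) + (-1068 + 1110)) = sqrt((3 + sqrt(63205)) + 42) = sqrt(45 + sqrt(63205))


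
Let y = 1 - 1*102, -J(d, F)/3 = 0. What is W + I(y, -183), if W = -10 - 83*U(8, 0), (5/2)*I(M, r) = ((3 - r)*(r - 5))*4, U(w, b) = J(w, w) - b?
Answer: -279794/5 ≈ -55959.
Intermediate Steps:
J(d, F) = 0 (J(d, F) = -3*0 = 0)
y = -101 (y = 1 - 102 = -101)
U(w, b) = -b (U(w, b) = 0 - b = -b)
I(M, r) = 8*(-5 + r)*(3 - r)/5 (I(M, r) = 2*(((3 - r)*(r - 5))*4)/5 = 2*(((3 - r)*(-5 + r))*4)/5 = 2*(((-5 + r)*(3 - r))*4)/5 = 2*(4*(-5 + r)*(3 - r))/5 = 8*(-5 + r)*(3 - r)/5)
W = -10 (W = -10 - (-83)*0 = -10 - 83*0 = -10 + 0 = -10)
W + I(y, -183) = -10 + (-24 - 8/5*(-183)**2 + (64/5)*(-183)) = -10 + (-24 - 8/5*33489 - 11712/5) = -10 + (-24 - 267912/5 - 11712/5) = -10 - 279744/5 = -279794/5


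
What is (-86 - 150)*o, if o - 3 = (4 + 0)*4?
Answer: -4484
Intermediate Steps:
o = 19 (o = 3 + (4 + 0)*4 = 3 + 4*4 = 3 + 16 = 19)
(-86 - 150)*o = (-86 - 150)*19 = -236*19 = -4484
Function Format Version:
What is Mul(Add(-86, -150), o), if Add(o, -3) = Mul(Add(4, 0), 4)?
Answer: -4484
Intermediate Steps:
o = 19 (o = Add(3, Mul(Add(4, 0), 4)) = Add(3, Mul(4, 4)) = Add(3, 16) = 19)
Mul(Add(-86, -150), o) = Mul(Add(-86, -150), 19) = Mul(-236, 19) = -4484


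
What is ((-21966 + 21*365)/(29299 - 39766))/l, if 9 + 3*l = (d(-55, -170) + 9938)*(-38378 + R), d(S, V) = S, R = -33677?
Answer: -4767/828195064562 ≈ -5.7559e-9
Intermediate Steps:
l = -712119574/3 (l = -3 + ((-55 + 9938)*(-38378 - 33677))/3 = -3 + (9883*(-72055))/3 = -3 + (1/3)*(-712119565) = -3 - 712119565/3 = -712119574/3 ≈ -2.3737e+8)
((-21966 + 21*365)/(29299 - 39766))/l = ((-21966 + 21*365)/(29299 - 39766))/(-712119574/3) = ((-21966 + 7665)/(-10467))*(-3/712119574) = -14301*(-1/10467)*(-3/712119574) = (1589/1163)*(-3/712119574) = -4767/828195064562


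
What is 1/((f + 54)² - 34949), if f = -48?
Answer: -1/34913 ≈ -2.8643e-5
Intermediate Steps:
1/((f + 54)² - 34949) = 1/((-48 + 54)² - 34949) = 1/(6² - 34949) = 1/(36 - 34949) = 1/(-34913) = -1/34913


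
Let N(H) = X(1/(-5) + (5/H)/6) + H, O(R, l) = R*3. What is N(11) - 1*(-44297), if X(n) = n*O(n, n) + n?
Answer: 536125857/12100 ≈ 44308.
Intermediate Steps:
O(R, l) = 3*R
X(n) = n + 3*n² (X(n) = n*(3*n) + n = 3*n² + n = n + 3*n²)
N(H) = H + (-⅕ + 5/(6*H))*(⅖ + 5/(2*H)) (N(H) = (1/(-5) + (5/H)/6)*(1 + 3*(1/(-5) + (5/H)/6)) + H = (1*(-⅕) + (5/H)*(⅙))*(1 + 3*(1*(-⅕) + (5/H)*(⅙))) + H = (-⅕ + 5/(6*H))*(1 + 3*(-⅕ + 5/(6*H))) + H = (-⅕ + 5/(6*H))*(1 + (-⅗ + 5/(2*H))) + H = (-⅕ + 5/(6*H))*(⅖ + 5/(2*H)) + H = H + (-⅕ + 5/(6*H))*(⅖ + 5/(2*H)))
N(11) - 1*(-44297) = (-2/25 + 11 - ⅙/11 + (25/12)/11²) - 1*(-44297) = (-2/25 + 11 - ⅙*1/11 + (25/12)*(1/121)) + 44297 = (-2/25 + 11 - 1/66 + 25/1452) + 44297 = 132157/12100 + 44297 = 536125857/12100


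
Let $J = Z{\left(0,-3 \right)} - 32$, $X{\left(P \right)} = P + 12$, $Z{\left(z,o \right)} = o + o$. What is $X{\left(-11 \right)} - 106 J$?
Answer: $4029$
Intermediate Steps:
$Z{\left(z,o \right)} = 2 o$
$X{\left(P \right)} = 12 + P$
$J = -38$ ($J = 2 \left(-3\right) - 32 = -6 - 32 = -38$)
$X{\left(-11 \right)} - 106 J = \left(12 - 11\right) - -4028 = 1 + 4028 = 4029$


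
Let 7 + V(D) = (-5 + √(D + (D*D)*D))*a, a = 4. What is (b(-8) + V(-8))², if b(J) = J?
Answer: (35 - 8*I*√130)² ≈ -7095.0 - 6385.0*I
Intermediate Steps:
V(D) = -27 + 4*√(D + D³) (V(D) = -7 + (-5 + √(D + (D*D)*D))*4 = -7 + (-5 + √(D + D²*D))*4 = -7 + (-5 + √(D + D³))*4 = -7 + (-20 + 4*√(D + D³)) = -27 + 4*√(D + D³))
(b(-8) + V(-8))² = (-8 + (-27 + 4*√(-8 + (-8)³)))² = (-8 + (-27 + 4*√(-8 - 512)))² = (-8 + (-27 + 4*√(-520)))² = (-8 + (-27 + 4*(2*I*√130)))² = (-8 + (-27 + 8*I*√130))² = (-35 + 8*I*√130)²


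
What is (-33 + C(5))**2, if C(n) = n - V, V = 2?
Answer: 900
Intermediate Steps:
C(n) = -2 + n (C(n) = n - 1*2 = n - 2 = -2 + n)
(-33 + C(5))**2 = (-33 + (-2 + 5))**2 = (-33 + 3)**2 = (-30)**2 = 900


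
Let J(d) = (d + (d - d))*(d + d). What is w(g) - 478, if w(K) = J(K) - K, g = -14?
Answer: -72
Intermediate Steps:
J(d) = 2*d**2 (J(d) = (d + 0)*(2*d) = d*(2*d) = 2*d**2)
w(K) = -K + 2*K**2 (w(K) = 2*K**2 - K = -K + 2*K**2)
w(g) - 478 = -14*(-1 + 2*(-14)) - 478 = -14*(-1 - 28) - 478 = -14*(-29) - 478 = 406 - 478 = -72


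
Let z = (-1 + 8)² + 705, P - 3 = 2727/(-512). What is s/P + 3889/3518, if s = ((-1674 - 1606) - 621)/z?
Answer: 5259460031/1579606626 ≈ 3.3296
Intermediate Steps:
P = -1191/512 (P = 3 + 2727/(-512) = 3 + 2727*(-1/512) = 3 - 2727/512 = -1191/512 ≈ -2.3262)
z = 754 (z = 7² + 705 = 49 + 705 = 754)
s = -3901/754 (s = ((-1674 - 1606) - 621)/754 = (-3280 - 621)*(1/754) = -3901*1/754 = -3901/754 ≈ -5.1737)
s/P + 3889/3518 = -3901/(754*(-1191/512)) + 3889/3518 = -3901/754*(-512/1191) + 3889*(1/3518) = 998656/449007 + 3889/3518 = 5259460031/1579606626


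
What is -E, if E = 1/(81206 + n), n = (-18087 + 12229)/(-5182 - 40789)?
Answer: -45971/3733126884 ≈ -1.2314e-5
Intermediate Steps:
n = 5858/45971 (n = -5858/(-45971) = -5858*(-1/45971) = 5858/45971 ≈ 0.12743)
E = 45971/3733126884 (E = 1/(81206 + 5858/45971) = 1/(3733126884/45971) = 45971/3733126884 ≈ 1.2314e-5)
-E = -1*45971/3733126884 = -45971/3733126884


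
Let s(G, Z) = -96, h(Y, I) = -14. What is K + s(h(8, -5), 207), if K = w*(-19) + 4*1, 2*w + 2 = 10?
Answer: -168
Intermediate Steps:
w = 4 (w = -1 + (½)*10 = -1 + 5 = 4)
K = -72 (K = 4*(-19) + 4*1 = -76 + 4 = -72)
K + s(h(8, -5), 207) = -72 - 96 = -168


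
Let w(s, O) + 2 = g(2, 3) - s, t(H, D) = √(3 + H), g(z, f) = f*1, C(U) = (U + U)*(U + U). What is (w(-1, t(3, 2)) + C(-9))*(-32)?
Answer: -10432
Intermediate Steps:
C(U) = 4*U² (C(U) = (2*U)*(2*U) = 4*U²)
g(z, f) = f
w(s, O) = 1 - s (w(s, O) = -2 + (3 - s) = 1 - s)
(w(-1, t(3, 2)) + C(-9))*(-32) = ((1 - 1*(-1)) + 4*(-9)²)*(-32) = ((1 + 1) + 4*81)*(-32) = (2 + 324)*(-32) = 326*(-32) = -10432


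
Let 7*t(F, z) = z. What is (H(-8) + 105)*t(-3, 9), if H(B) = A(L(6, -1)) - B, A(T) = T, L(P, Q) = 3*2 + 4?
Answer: 1107/7 ≈ 158.14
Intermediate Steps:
L(P, Q) = 10 (L(P, Q) = 6 + 4 = 10)
t(F, z) = z/7
H(B) = 10 - B
(H(-8) + 105)*t(-3, 9) = ((10 - 1*(-8)) + 105)*((⅐)*9) = ((10 + 8) + 105)*(9/7) = (18 + 105)*(9/7) = 123*(9/7) = 1107/7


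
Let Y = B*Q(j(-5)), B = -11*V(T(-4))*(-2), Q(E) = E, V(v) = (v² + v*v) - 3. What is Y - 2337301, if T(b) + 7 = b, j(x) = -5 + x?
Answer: -2389881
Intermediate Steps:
T(b) = -7 + b
V(v) = -3 + 2*v² (V(v) = (v² + v²) - 3 = 2*v² - 3 = -3 + 2*v²)
B = 5258 (B = -11*(-3 + 2*(-7 - 4)²)*(-2) = -11*(-3 + 2*(-11)²)*(-2) = -11*(-3 + 2*121)*(-2) = -11*(-3 + 242)*(-2) = -11*239*(-2) = -2629*(-2) = 5258)
Y = -52580 (Y = 5258*(-5 - 5) = 5258*(-10) = -52580)
Y - 2337301 = -52580 - 2337301 = -2389881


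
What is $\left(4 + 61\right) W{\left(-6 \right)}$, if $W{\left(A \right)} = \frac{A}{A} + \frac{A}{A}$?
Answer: $130$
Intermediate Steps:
$W{\left(A \right)} = 2$ ($W{\left(A \right)} = 1 + 1 = 2$)
$\left(4 + 61\right) W{\left(-6 \right)} = \left(4 + 61\right) 2 = 65 \cdot 2 = 130$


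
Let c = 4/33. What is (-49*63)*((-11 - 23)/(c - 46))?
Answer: -1731807/757 ≈ -2287.7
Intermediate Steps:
c = 4/33 (c = 4*(1/33) = 4/33 ≈ 0.12121)
(-49*63)*((-11 - 23)/(c - 46)) = (-49*63)*((-11 - 23)/(4/33 - 46)) = -(-104958)/(-1514/33) = -(-104958)*(-33)/1514 = -3087*561/757 = -1731807/757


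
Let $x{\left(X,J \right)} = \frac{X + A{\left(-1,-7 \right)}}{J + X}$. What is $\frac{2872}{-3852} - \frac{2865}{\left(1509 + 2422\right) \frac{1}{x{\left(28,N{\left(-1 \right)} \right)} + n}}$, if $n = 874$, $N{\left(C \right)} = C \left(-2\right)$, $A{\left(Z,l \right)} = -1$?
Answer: $- \frac{4833334367}{7571106} \approx -638.39$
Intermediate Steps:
$N{\left(C \right)} = - 2 C$
$x{\left(X,J \right)} = \frac{-1 + X}{J + X}$ ($x{\left(X,J \right)} = \frac{X - 1}{J + X} = \frac{-1 + X}{J + X}$)
$\frac{2872}{-3852} - \frac{2865}{\left(1509 + 2422\right) \frac{1}{x{\left(28,N{\left(-1 \right)} \right)} + n}} = \frac{2872}{-3852} - \frac{2865}{\left(1509 + 2422\right) \frac{1}{\frac{-1 + 28}{\left(-2\right) \left(-1\right) + 28} + 874}} = 2872 \left(- \frac{1}{3852}\right) - \frac{2865}{3931 \frac{1}{\frac{1}{2 + 28} \cdot 27 + 874}} = - \frac{718}{963} - \frac{2865}{3931 \frac{1}{\frac{1}{30} \cdot 27 + 874}} = - \frac{718}{963} - \frac{2865}{3931 \frac{1}{\frac{9}{10} + 874}} = - \frac{718}{963} - \frac{2865}{3931 \frac{1}{\frac{8749}{10}}} = - \frac{718}{963} - \frac{2865}{3931 \cdot \frac{10}{8749}} = - \frac{718}{963} - \frac{2865}{\frac{39310}{8749}} = - \frac{718}{963} - \frac{5013177}{7862} = - \frac{4833334367}{7571106}$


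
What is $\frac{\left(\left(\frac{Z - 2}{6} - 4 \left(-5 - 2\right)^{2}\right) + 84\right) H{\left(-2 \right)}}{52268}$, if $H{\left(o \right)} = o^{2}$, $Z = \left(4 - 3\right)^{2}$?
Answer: $- \frac{673}{78402} \approx -0.008584$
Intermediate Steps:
$Z = 1$ ($Z = 1^{2} = 1$)
$\frac{\left(\left(\frac{Z - 2}{6} - 4 \left(-5 - 2\right)^{2}\right) + 84\right) H{\left(-2 \right)}}{52268} = \frac{\left(\left(\frac{1 - 2}{6} - 4 \left(-5 - 2\right)^{2}\right) + 84\right) \left(-2\right)^{2}}{52268} = \left(\left(\left(1 - 2\right) \frac{1}{6} - 4 \left(-7\right)^{2}\right) + 84\right) 4 \cdot \frac{1}{52268} = \left(\left(\left(-1\right) \frac{1}{6} - 196\right) + 84\right) 4 \cdot \frac{1}{52268} = \left(\left(- \frac{1}{6} - 196\right) + 84\right) 4 \cdot \frac{1}{52268} = \left(- \frac{1177}{6} + 84\right) 4 \cdot \frac{1}{52268} = \left(- \frac{673}{6}\right) 4 \cdot \frac{1}{52268} = \left(- \frac{1346}{3}\right) \frac{1}{52268} = - \frac{673}{78402}$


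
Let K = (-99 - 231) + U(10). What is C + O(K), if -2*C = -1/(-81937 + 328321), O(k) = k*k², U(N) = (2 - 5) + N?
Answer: -16605427633055/492768 ≈ -3.3698e+7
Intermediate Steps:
U(N) = -3 + N
K = -323 (K = (-99 - 231) + (-3 + 10) = -330 + 7 = -323)
O(k) = k³
C = 1/492768 (C = -(-1)/(2*(-81937 + 328321)) = -(-1)/(2*246384) = -½*(-1/246384) = 1/492768 ≈ 2.0294e-6)
C + O(K) = 1/492768 + (-323)³ = 1/492768 - 33698267 = -16605427633055/492768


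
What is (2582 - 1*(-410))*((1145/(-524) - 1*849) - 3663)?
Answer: -1769343884/131 ≈ -1.3506e+7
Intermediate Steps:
(2582 - 1*(-410))*((1145/(-524) - 1*849) - 3663) = (2582 + 410)*((1145*(-1/524) - 849) - 3663) = 2992*((-1145/524 - 849) - 3663) = 2992*(-446021/524 - 3663) = 2992*(-2365433/524) = -1769343884/131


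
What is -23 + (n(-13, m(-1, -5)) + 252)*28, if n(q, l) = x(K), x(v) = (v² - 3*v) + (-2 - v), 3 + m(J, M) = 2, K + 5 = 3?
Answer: 7313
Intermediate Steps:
K = -2 (K = -5 + 3 = -2)
m(J, M) = -1 (m(J, M) = -3 + 2 = -1)
x(v) = -2 + v² - 4*v
n(q, l) = 10 (n(q, l) = -2 + (-2)² - 4*(-2) = -2 + 4 + 8 = 10)
-23 + (n(-13, m(-1, -5)) + 252)*28 = -23 + (10 + 252)*28 = -23 + 262*28 = -23 + 7336 = 7313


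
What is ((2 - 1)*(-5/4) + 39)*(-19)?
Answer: -2869/4 ≈ -717.25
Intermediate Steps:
((2 - 1)*(-5/4) + 39)*(-19) = (1*(-5*¼) + 39)*(-19) = (1*(-5/4) + 39)*(-19) = (-5/4 + 39)*(-19) = (151/4)*(-19) = -2869/4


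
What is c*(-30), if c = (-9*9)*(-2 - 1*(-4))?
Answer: 4860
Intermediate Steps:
c = -162 (c = -81*(-2 + 4) = -81*2 = -162)
c*(-30) = -162*(-30) = 4860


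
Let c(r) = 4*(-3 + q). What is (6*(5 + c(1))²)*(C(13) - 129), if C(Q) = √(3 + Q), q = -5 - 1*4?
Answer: -1386750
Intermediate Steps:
q = -9 (q = -5 - 4 = -9)
c(r) = -48 (c(r) = 4*(-3 - 9) = 4*(-12) = -48)
(6*(5 + c(1))²)*(C(13) - 129) = (6*(5 - 48)²)*(√(3 + 13) - 129) = (6*(-43)²)*(√16 - 129) = (6*1849)*(4 - 129) = 11094*(-125) = -1386750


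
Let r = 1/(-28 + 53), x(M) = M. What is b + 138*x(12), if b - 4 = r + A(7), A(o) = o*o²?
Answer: 50076/25 ≈ 2003.0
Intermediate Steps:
A(o) = o³
r = 1/25 ≈ 0.040000
b = 8676/25 (b = 4 + (1/25 + 7³) = 4 + (1/25 + 343) = 4 + 8576/25 = 8676/25 ≈ 347.04)
b + 138*x(12) = 8676/25 + 138*12 = 8676/25 + 1656 = 50076/25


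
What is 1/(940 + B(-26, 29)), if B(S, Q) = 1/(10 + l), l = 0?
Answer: 10/9401 ≈ 0.0010637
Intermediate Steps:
B(S, Q) = ⅒ (B(S, Q) = 1/(10 + 0) = 1/10 = ⅒)
1/(940 + B(-26, 29)) = 1/(940 + ⅒) = 1/(9401/10) = 10/9401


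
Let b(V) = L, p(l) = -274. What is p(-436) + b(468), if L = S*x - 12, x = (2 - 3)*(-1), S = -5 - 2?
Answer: -293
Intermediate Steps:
S = -7
x = 1 (x = -1*(-1) = 1)
L = -19 (L = -7*1 - 12 = -7 - 12 = -19)
b(V) = -19
p(-436) + b(468) = -274 - 19 = -293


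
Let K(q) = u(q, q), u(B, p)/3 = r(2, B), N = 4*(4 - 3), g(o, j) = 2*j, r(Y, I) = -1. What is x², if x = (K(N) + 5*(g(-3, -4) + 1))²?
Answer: 2085136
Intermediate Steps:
N = 4 (N = 4*1 = 4)
u(B, p) = -3 (u(B, p) = 3*(-1) = -3)
K(q) = -3
x = 1444 (x = (-3 + 5*(2*(-4) + 1))² = (-3 + 5*(-8 + 1))² = (-3 + 5*(-7))² = (-3 - 35)² = (-38)² = 1444)
x² = 1444² = 2085136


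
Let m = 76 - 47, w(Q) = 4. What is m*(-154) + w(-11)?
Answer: -4462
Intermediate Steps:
m = 29
m*(-154) + w(-11) = 29*(-154) + 4 = -4466 + 4 = -4462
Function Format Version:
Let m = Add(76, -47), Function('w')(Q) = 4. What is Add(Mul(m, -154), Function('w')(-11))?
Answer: -4462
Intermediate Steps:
m = 29
Add(Mul(m, -154), Function('w')(-11)) = Add(Mul(29, -154), 4) = Add(-4466, 4) = -4462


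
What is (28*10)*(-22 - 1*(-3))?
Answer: -5320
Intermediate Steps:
(28*10)*(-22 - 1*(-3)) = 280*(-22 + 3) = 280*(-19) = -5320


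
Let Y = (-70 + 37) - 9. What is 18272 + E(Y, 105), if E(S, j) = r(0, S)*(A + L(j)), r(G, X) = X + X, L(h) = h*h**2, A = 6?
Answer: -97222732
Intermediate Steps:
Y = -42 (Y = -33 - 9 = -42)
L(h) = h**3
r(G, X) = 2*X
E(S, j) = 2*S*(6 + j**3) (E(S, j) = (2*S)*(6 + j**3) = 2*S*(6 + j**3))
18272 + E(Y, 105) = 18272 + 2*(-42)*(6 + 105**3) = 18272 + 2*(-42)*(6 + 1157625) = 18272 + 2*(-42)*1157631 = 18272 - 97241004 = -97222732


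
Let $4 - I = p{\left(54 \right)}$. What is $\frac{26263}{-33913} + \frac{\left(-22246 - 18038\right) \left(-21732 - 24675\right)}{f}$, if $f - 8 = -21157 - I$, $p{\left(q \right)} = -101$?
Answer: $- \frac{31699770600823}{360393451} \approx -87959.0$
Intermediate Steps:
$I = 105$ ($I = 4 - -101 = 4 + 101 = 105$)
$f = -21254$ ($f = 8 - 21262 = -21254$)
$\frac{26263}{-33913} + \frac{\left(-22246 - 18038\right) \left(-21732 - 24675\right)}{f} = \frac{26263}{-33913} + \frac{\left(-22246 - 18038\right) \left(-21732 - 24675\right)}{-21254} = 26263 \left(- \frac{1}{33913}\right) + \left(-40284\right) \left(-46407\right) \left(- \frac{1}{21254}\right) = - \frac{26263}{33913} + 1869459588 \left(- \frac{1}{21254}\right) = - \frac{26263}{33913} - \frac{934729794}{10627} = - \frac{31699770600823}{360393451}$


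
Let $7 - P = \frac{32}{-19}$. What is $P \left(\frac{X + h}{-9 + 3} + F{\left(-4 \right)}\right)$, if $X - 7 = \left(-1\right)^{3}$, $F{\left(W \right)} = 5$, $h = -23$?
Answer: $\frac{2585}{38} \approx 68.026$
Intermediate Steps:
$X = 6$ ($X = 7 + \left(-1\right)^{3} = 7 - 1 = 6$)
$P = \frac{165}{19}$ ($P = 7 - \frac{32}{-19} = 7 - 32 \left(- \frac{1}{19}\right) = 7 - - \frac{32}{19} = 7 + \frac{32}{19} = \frac{165}{19} \approx 8.6842$)
$P \left(\frac{X + h}{-9 + 3} + F{\left(-4 \right)}\right) = \frac{165 \left(\frac{6 - 23}{-9 + 3} + 5\right)}{19} = \frac{165 \left(- \frac{17}{-6} + 5\right)}{19} = \frac{165 \left(\left(-17\right) \left(- \frac{1}{6}\right) + 5\right)}{19} = \frac{165 \left(\frac{17}{6} + 5\right)}{19} = \frac{165}{19} \cdot \frac{47}{6} = \frac{2585}{38}$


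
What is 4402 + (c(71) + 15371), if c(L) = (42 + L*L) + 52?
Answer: 24908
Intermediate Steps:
c(L) = 94 + L² (c(L) = (42 + L²) + 52 = 94 + L²)
4402 + (c(71) + 15371) = 4402 + ((94 + 71²) + 15371) = 4402 + ((94 + 5041) + 15371) = 4402 + (5135 + 15371) = 4402 + 20506 = 24908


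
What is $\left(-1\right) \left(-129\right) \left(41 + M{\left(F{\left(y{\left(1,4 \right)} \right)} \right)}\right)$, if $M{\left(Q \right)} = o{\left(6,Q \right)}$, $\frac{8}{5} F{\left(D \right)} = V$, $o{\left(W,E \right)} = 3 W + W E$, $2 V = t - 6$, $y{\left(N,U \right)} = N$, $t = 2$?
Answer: $\frac{13287}{2} \approx 6643.5$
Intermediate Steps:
$V = -2$ ($V = \frac{2 - 6}{2} = \frac{1}{2} \left(-4\right) = -2$)
$o{\left(W,E \right)} = 3 W + E W$
$F{\left(D \right)} = - \frac{5}{4}$ ($F{\left(D \right)} = \frac{5}{8} \left(-2\right) = - \frac{5}{4}$)
$M{\left(Q \right)} = 18 + 6 Q$ ($M{\left(Q \right)} = 6 \left(3 + Q\right) = 18 + 6 Q$)
$\left(-1\right) \left(-129\right) \left(41 + M{\left(F{\left(y{\left(1,4 \right)} \right)} \right)}\right) = \left(-1\right) \left(-129\right) \left(41 + \left(18 + 6 \left(- \frac{5}{4}\right)\right)\right) = 129 \left(41 + \left(18 - \frac{15}{2}\right)\right) = 129 \left(41 + \frac{21}{2}\right) = 129 \cdot \frac{103}{2} = \frac{13287}{2}$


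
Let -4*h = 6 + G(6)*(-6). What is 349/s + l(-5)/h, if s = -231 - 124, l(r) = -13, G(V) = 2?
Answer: -10277/1065 ≈ -9.6498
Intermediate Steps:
h = 3/2 (h = -(6 + 2*(-6))/4 = -(6 - 12)/4 = -¼*(-6) = 3/2 ≈ 1.5000)
s = -355
349/s + l(-5)/h = 349/(-355) - 13/3/2 = 349*(-1/355) - 13*⅔ = -349/355 - 26/3 = -10277/1065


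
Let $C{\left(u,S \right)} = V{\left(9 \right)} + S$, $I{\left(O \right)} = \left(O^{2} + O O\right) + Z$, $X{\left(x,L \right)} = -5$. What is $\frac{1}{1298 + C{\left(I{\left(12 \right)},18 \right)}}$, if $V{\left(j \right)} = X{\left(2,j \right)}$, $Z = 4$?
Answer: $\frac{1}{1311} \approx 0.00076278$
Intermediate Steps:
$V{\left(j \right)} = -5$
$I{\left(O \right)} = 4 + 2 O^{2}$ ($I{\left(O \right)} = \left(O^{2} + O O\right) + 4 = \left(O^{2} + O^{2}\right) + 4 = 2 O^{2} + 4 = 4 + 2 O^{2}$)
$C{\left(u,S \right)} = -5 + S$
$\frac{1}{1298 + C{\left(I{\left(12 \right)},18 \right)}} = \frac{1}{1298 + \left(-5 + 18\right)} = \frac{1}{1298 + 13} = \frac{1}{1311}$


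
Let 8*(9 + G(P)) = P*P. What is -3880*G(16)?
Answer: -89240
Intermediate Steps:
G(P) = -9 + P²/8 (G(P) = -9 + (P*P)/8 = -9 + P²/8)
-3880*G(16) = -3880*(-9 + (⅛)*16²) = -3880*(-9 + (⅛)*256) = -3880*(-9 + 32) = -3880*23 = -89240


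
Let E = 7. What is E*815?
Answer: 5705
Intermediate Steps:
E*815 = 7*815 = 5705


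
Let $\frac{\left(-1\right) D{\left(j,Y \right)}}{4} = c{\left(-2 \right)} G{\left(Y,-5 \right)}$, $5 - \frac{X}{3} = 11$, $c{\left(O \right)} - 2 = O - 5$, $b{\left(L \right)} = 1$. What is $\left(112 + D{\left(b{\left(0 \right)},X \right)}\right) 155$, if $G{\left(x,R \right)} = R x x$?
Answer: $-5004640$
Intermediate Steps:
$G{\left(x,R \right)} = R x^{2}$
$c{\left(O \right)} = -3 + O$ ($c{\left(O \right)} = 2 + \left(O - 5\right) = 2 + \left(-5 + O\right) = -3 + O$)
$X = -18$ ($X = 15 - 33 = -18$)
$D{\left(j,Y \right)} = - 100 Y^{2}$ ($D{\left(j,Y \right)} = - 4 \left(-3 - 2\right) \left(- 5 Y^{2}\right) = - 4 \left(- 5 \left(- 5 Y^{2}\right)\right) = - 4 \cdot 25 Y^{2} = - 100 Y^{2}$)
$\left(112 + D{\left(b{\left(0 \right)},X \right)}\right) 155 = \left(112 - 100 \left(-18\right)^{2}\right) 155 = \left(112 - 32400\right) 155 = \left(-32288\right) 155 = -5004640$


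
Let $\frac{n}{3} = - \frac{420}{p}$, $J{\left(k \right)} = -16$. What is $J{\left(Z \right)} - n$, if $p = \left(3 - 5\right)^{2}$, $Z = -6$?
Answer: $299$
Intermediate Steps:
$p = 4$ ($p = \left(-2\right)^{2} = 4$)
$n = -315$ ($n = 3 \left(- \frac{420}{4}\right) = 3 \left(\left(-420\right) \frac{1}{4}\right) = 3 \left(-105\right) = -315$)
$J{\left(Z \right)} - n = -16 - -315 = -16 + 315 = 299$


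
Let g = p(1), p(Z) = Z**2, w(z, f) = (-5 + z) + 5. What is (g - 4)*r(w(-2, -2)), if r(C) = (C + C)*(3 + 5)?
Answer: 96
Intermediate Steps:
w(z, f) = z
r(C) = 16*C (r(C) = (2*C)*8 = 16*C)
g = 1 (g = 1**2 = 1)
(g - 4)*r(w(-2, -2)) = (1 - 4)*(16*(-2)) = -3*(-32) = 96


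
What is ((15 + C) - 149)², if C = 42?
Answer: 8464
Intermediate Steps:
((15 + C) - 149)² = ((15 + 42) - 149)² = (57 - 149)² = (-92)² = 8464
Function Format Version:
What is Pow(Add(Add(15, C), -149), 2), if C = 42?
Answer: 8464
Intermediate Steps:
Pow(Add(Add(15, C), -149), 2) = Pow(Add(Add(15, 42), -149), 2) = Pow(Add(57, -149), 2) = Pow(-92, 2) = 8464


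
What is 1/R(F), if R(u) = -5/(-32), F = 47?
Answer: 32/5 ≈ 6.4000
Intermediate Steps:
R(u) = 5/32 (R(u) = -5*(-1/32) = 5/32)
1/R(F) = 1/(5/32) = 32/5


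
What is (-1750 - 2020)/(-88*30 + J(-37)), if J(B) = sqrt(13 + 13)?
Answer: 4976400/3484787 + 1885*sqrt(26)/3484787 ≈ 1.4308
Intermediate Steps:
J(B) = sqrt(26)
(-1750 - 2020)/(-88*30 + J(-37)) = (-1750 - 2020)/(-88*30 + sqrt(26)) = -3770/(-2640 + sqrt(26))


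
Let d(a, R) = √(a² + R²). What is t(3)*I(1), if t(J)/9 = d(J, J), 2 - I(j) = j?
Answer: 27*√2 ≈ 38.184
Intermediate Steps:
d(a, R) = √(R² + a²)
I(j) = 2 - j
t(J) = 9*√2*√(J²) (t(J) = 9*√(J² + J²) = 9*√(2*J²) = 9*(√2*√(J²)) = 9*√2*√(J²))
t(3)*I(1) = (9*√2*√(3²))*(2 - 1*1) = (9*√2*√9)*(2 - 1) = (9*√2*3)*1 = (27*√2)*1 = 27*√2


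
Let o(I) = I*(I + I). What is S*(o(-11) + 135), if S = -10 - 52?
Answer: -23374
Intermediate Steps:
o(I) = 2*I² (o(I) = I*(2*I) = 2*I²)
S = -62
S*(o(-11) + 135) = -62*(2*(-11)² + 135) = -62*(2*121 + 135) = -62*(242 + 135) = -62*377 = -23374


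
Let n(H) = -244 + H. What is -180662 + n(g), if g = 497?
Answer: -180409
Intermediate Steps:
-180662 + n(g) = -180662 + (-244 + 497) = -180662 + 253 = -180409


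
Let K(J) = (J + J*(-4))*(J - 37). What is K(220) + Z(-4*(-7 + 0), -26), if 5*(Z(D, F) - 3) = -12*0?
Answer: -120777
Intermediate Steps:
K(J) = -3*J*(-37 + J) (K(J) = (J - 4*J)*(-37 + J) = (-3*J)*(-37 + J) = -3*J*(-37 + J))
Z(D, F) = 3 (Z(D, F) = 3 + (-12*0)/5 = 3 + (⅕)*0 = 3 + 0 = 3)
K(220) + Z(-4*(-7 + 0), -26) = 3*220*(37 - 1*220) + 3 = 3*220*(37 - 220) + 3 = 3*220*(-183) + 3 = -120780 + 3 = -120777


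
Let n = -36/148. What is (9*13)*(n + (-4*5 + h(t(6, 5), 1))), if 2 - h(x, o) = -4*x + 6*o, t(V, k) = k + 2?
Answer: 16263/37 ≈ 439.54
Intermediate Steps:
t(V, k) = 2 + k
h(x, o) = 2 - 6*o + 4*x (h(x, o) = 2 - (-4*x + 6*o) = 2 + (-6*o + 4*x) = 2 - 6*o + 4*x)
n = -9/37 (n = -36*1/148 = -9/37 ≈ -0.24324)
(9*13)*(n + (-4*5 + h(t(6, 5), 1))) = (9*13)*(-9/37 + (-4*5 + (2 - 6*1 + 4*(2 + 5)))) = 117*(-9/37 + (-20 + (2 - 6 + 4*7))) = 117*(-9/37 + (-20 + (2 - 6 + 28))) = 117*(-9/37 + (-20 + 24)) = 117*(-9/37 + 4) = 117*(139/37) = 16263/37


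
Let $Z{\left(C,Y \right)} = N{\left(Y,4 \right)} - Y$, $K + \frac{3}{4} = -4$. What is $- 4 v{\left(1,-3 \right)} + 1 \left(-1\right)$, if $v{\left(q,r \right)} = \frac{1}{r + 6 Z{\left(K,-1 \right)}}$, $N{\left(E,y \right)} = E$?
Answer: $\frac{1}{3} \approx 0.33333$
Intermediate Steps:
$K = - \frac{19}{4}$ ($K = - \frac{3}{4} - 4 = - \frac{19}{4} \approx -4.75$)
$Z{\left(C,Y \right)} = 0$ ($Z{\left(C,Y \right)} = Y - Y = 0$)
$v{\left(q,r \right)} = \frac{1}{r}$ ($v{\left(q,r \right)} = \frac{1}{r + 6 \cdot 0} = \frac{1}{r + 0} = \frac{1}{r}$)
$- 4 v{\left(1,-3 \right)} + 1 \left(-1\right) = - \frac{4}{-3} + 1 \left(-1\right) = \left(-4\right) \left(- \frac{1}{3}\right) - 1 = \frac{4}{3} - 1 = \frac{1}{3}$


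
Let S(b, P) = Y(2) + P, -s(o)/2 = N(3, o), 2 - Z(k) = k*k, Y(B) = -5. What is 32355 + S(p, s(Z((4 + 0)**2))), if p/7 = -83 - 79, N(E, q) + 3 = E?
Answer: 32350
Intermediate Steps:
Z(k) = 2 - k**2 (Z(k) = 2 - k*k = 2 - k**2)
N(E, q) = -3 + E
s(o) = 0 (s(o) = -2*(-3 + 3) = -2*0 = 0)
p = -1134 (p = 7*(-83 - 79) = 7*(-162) = -1134)
S(b, P) = -5 + P
32355 + S(p, s(Z((4 + 0)**2))) = 32355 + (-5 + 0) = 32355 - 5 = 32350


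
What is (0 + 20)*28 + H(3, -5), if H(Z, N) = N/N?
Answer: 561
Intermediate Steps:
H(Z, N) = 1
(0 + 20)*28 + H(3, -5) = (0 + 20)*28 + 1 = 20*28 + 1 = 560 + 1 = 561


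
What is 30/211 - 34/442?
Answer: 179/2743 ≈ 0.065257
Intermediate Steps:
30/211 - 34/442 = 30*(1/211) - 34*1/442 = 30/211 - 1/13 = 179/2743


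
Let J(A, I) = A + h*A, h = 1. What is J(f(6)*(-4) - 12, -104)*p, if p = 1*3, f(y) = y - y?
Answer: -72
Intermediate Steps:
f(y) = 0
J(A, I) = 2*A (J(A, I) = A + 1*A = A + A = 2*A)
p = 3
J(f(6)*(-4) - 12, -104)*p = (2*(0*(-4) - 12))*3 = (2*(0 - 12))*3 = (2*(-12))*3 = -24*3 = -72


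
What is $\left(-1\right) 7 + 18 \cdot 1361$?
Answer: $24491$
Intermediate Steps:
$\left(-1\right) 7 + 18 \cdot 1361 = -7 + 24498 = 24491$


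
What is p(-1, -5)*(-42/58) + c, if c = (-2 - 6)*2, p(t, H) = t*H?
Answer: -569/29 ≈ -19.621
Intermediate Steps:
p(t, H) = H*t
c = -16 (c = -8*2 = -16)
p(-1, -5)*(-42/58) + c = (-5*(-1))*(-42/58) - 16 = 5*(-42*1/58) - 16 = 5*(-21/29) - 16 = -105/29 - 16 = -569/29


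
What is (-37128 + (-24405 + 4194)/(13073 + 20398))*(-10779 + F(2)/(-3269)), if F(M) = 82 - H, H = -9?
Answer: 2085223092018398/5210319 ≈ 4.0021e+8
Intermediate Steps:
F(M) = 91 (F(M) = 82 - 1*(-9) = 82 + 9 = 91)
(-37128 + (-24405 + 4194)/(13073 + 20398))*(-10779 + F(2)/(-3269)) = (-37128 + (-24405 + 4194)/(13073 + 20398))*(-10779 + 91/(-3269)) = (-37128 - 20211/33471)*(-10779 + 91*(-1/3269)) = (-37128 - 20211*1/33471)*(-10779 - 13/467) = (-37128 - 6737/11157)*(-5033806/467) = -414243833/11157*(-5033806/467) = 2085223092018398/5210319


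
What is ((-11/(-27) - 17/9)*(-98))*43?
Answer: 168560/27 ≈ 6243.0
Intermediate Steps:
((-11/(-27) - 17/9)*(-98))*43 = ((-11*(-1/27) - 17*⅑)*(-98))*43 = ((11/27 - 17/9)*(-98))*43 = -40/27*(-98)*43 = (3920/27)*43 = 168560/27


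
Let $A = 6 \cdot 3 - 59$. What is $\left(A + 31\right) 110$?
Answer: $-1100$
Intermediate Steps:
$A = -41$ ($A = 18 - 59 = -41$)
$\left(A + 31\right) 110 = \left(-41 + 31\right) 110 = \left(-10\right) 110 = -1100$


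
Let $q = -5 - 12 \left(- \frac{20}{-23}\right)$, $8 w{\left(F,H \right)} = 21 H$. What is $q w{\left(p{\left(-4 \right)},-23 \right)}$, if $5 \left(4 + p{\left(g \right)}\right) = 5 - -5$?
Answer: $\frac{7455}{8} \approx 931.88$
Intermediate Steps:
$p{\left(g \right)} = -2$ ($p{\left(g \right)} = -4 + \frac{5 - -5}{5} = -4 + \frac{5 + 5}{5} = -4 + \frac{1}{5} \cdot 10 = -4 + 2 = -2$)
$w{\left(F,H \right)} = \frac{21 H}{8}$
$q = - \frac{355}{23}$ ($q = -5 - 12 \left(\left(-20\right) \left(- \frac{1}{23}\right)\right) = -5 - \frac{240}{23} = - \frac{355}{23} \approx -15.435$)
$q w{\left(p{\left(-4 \right)},-23 \right)} = - \frac{355 \cdot \frac{21}{8} \left(-23\right)}{23} = \left(- \frac{355}{23}\right) \left(- \frac{483}{8}\right) = \frac{7455}{8}$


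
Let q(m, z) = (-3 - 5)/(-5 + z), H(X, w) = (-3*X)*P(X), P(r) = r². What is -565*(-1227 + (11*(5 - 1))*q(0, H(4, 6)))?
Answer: 136372355/197 ≈ 6.9225e+5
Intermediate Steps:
H(X, w) = -3*X³ (H(X, w) = (-3*X)*X² = -3*X³)
q(m, z) = -8/(-5 + z)
-565*(-1227 + (11*(5 - 1))*q(0, H(4, 6))) = -565*(-1227 + (11*(5 - 1))*(-8/(-5 - 3*4³))) = -565*(-1227 + (11*4)*(-8/(-5 - 3*64))) = -565*(-1227 + 44*(-8/(-5 - 192))) = -565*(-1227 + 44*(-8/(-197))) = -565*(-1227 + 44*(-8*(-1/197))) = -565*(-1227 + 44*(8/197)) = -565*(-1227 + 352/197) = -565*(-241367/197) = 136372355/197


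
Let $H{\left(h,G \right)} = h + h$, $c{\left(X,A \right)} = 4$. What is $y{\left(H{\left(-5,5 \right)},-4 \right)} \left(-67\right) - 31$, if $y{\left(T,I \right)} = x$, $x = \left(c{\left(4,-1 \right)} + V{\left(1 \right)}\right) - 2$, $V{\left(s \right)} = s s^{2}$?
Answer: $-232$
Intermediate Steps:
$H{\left(h,G \right)} = 2 h$
$V{\left(s \right)} = s^{3}$
$x = 3$ ($x = \left(4 + 1^{3}\right) - 2 = \left(4 + 1\right) - 2 = 5 - 2 = 3$)
$y{\left(T,I \right)} = 3$
$y{\left(H{\left(-5,5 \right)},-4 \right)} \left(-67\right) - 31 = 3 \left(-67\right) - 31 = -201 - 31 = -232$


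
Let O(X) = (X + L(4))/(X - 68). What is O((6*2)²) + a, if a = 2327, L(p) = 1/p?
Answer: 707985/304 ≈ 2328.9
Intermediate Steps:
O(X) = (¼ + X)/(-68 + X) (O(X) = (X + 1/4)/(X - 68) = (X + ¼)/(-68 + X) = (¼ + X)/(-68 + X))
O((6*2)²) + a = (¼ + (6*2)²)/(-68 + (6*2)²) + 2327 = (¼ + 12²)/(-68 + 12²) + 2327 = (¼ + 144)/(-68 + 144) + 2327 = (577/4)/76 + 2327 = (1/76)*(577/4) + 2327 = 577/304 + 2327 = 707985/304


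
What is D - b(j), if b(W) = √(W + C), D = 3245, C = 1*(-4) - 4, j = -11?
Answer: 3245 - I*√19 ≈ 3245.0 - 4.3589*I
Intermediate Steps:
C = -8 (C = -4 - 4 = -8)
b(W) = √(-8 + W) (b(W) = √(W - 8) = √(-8 + W))
D - b(j) = 3245 - √(-8 - 11) = 3245 - √(-19) = 3245 - I*√19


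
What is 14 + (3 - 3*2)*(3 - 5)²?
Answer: 2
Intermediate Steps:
14 + (3 - 3*2)*(3 - 5)² = 14 + (3 - 6)*(-2)² = 14 - 3*4 = 14 - 12 = 2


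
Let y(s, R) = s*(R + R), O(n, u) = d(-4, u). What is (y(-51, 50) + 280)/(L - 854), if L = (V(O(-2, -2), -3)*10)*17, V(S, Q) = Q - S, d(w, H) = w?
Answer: 1205/171 ≈ 7.0468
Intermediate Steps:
O(n, u) = -4
y(s, R) = 2*R*s (y(s, R) = s*(2*R) = 2*R*s)
L = 170 (L = ((-3 - 1*(-4))*10)*17 = ((-3 + 4)*10)*17 = (1*10)*17 = 10*17 = 170)
(y(-51, 50) + 280)/(L - 854) = (2*50*(-51) + 280)/(170 - 854) = (-5100 + 280)/(-684) = -4820*(-1/684) = 1205/171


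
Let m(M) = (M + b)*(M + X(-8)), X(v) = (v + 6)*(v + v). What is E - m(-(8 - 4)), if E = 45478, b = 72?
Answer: 43574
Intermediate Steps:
X(v) = 2*v*(6 + v) (X(v) = (6 + v)*(2*v) = 2*v*(6 + v))
m(M) = (32 + M)*(72 + M) (m(M) = (M + 72)*(M + 2*(-8)*(6 - 8)) = (72 + M)*(M + 2*(-8)*(-2)) = (72 + M)*(M + 32) = (72 + M)*(32 + M) = (32 + M)*(72 + M))
E - m(-(8 - 4)) = 45478 - (2304 + (-(8 - 4))² + 104*(-(8 - 4))) = 45478 - (2304 + (-1*4)² + 104*(-1*4)) = 45478 - (2304 + (-4)² + 104*(-4)) = 45478 - (2304 + 16 - 416) = 45478 - 1*1904 = 45478 - 1904 = 43574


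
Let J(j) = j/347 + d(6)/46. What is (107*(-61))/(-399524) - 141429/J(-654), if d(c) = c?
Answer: 150320249478801/1864578508 ≈ 80619.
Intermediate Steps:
J(j) = 3/23 + j/347 (J(j) = j/347 + 6/46 = j*(1/347) + 6*(1/46) = j/347 + 3/23 = 3/23 + j/347)
(107*(-61))/(-399524) - 141429/J(-654) = (107*(-61))/(-399524) - 141429/(3/23 + (1/347)*(-654)) = -6527*(-1/399524) - 141429/(3/23 - 654/347) = 6527/399524 - 141429/(-14001/7981) = 6527/399524 - 141429*(-7981/14001) = 6527/399524 + 376248283/4667 = 150320249478801/1864578508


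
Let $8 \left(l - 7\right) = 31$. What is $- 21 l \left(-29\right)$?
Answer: $\frac{52983}{8} \approx 6622.9$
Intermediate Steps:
$l = \frac{87}{8}$ ($l = 7 + \frac{1}{8} \cdot 31 = 7 + \frac{31}{8} = \frac{87}{8} \approx 10.875$)
$- 21 l \left(-29\right) = \left(-21\right) \frac{87}{8} \left(-29\right) = \left(- \frac{1827}{8}\right) \left(-29\right) = \frac{52983}{8}$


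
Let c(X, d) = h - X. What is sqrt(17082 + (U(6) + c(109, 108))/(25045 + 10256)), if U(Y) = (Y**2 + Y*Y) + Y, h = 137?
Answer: 2*sqrt(3165811887)/861 ≈ 130.70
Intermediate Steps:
c(X, d) = 137 - X
U(Y) = Y + 2*Y**2 (U(Y) = (Y**2 + Y**2) + Y = 2*Y**2 + Y = Y + 2*Y**2)
sqrt(17082 + (U(6) + c(109, 108))/(25045 + 10256)) = sqrt(17082 + (6*(1 + 2*6) + (137 - 1*109))/(25045 + 10256)) = sqrt(17082 + (6*(1 + 12) + (137 - 109))/35301) = sqrt(17082 + (6*13 + 28)*(1/35301)) = sqrt(17082 + (78 + 28)*(1/35301)) = sqrt(17082 + 106*(1/35301)) = sqrt(17082 + 106/35301) = sqrt(603011788/35301) = 2*sqrt(3165811887)/861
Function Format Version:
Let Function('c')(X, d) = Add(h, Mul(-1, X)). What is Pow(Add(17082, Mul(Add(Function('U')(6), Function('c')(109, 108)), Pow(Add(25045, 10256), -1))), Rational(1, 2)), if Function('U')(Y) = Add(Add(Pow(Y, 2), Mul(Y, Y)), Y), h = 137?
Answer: Mul(Rational(2, 861), Pow(3165811887, Rational(1, 2))) ≈ 130.70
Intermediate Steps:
Function('c')(X, d) = Add(137, Mul(-1, X))
Function('U')(Y) = Add(Y, Mul(2, Pow(Y, 2))) (Function('U')(Y) = Add(Add(Pow(Y, 2), Pow(Y, 2)), Y) = Add(Mul(2, Pow(Y, 2)), Y) = Add(Y, Mul(2, Pow(Y, 2))))
Pow(Add(17082, Mul(Add(Function('U')(6), Function('c')(109, 108)), Pow(Add(25045, 10256), -1))), Rational(1, 2)) = Pow(Add(17082, Mul(Add(Mul(6, Add(1, Mul(2, 6))), Add(137, Mul(-1, 109))), Pow(Add(25045, 10256), -1))), Rational(1, 2)) = Pow(Add(17082, Mul(Add(Mul(6, Add(1, 12)), Add(137, -109)), Pow(35301, -1))), Rational(1, 2)) = Pow(Add(17082, Mul(Add(Mul(6, 13), 28), Rational(1, 35301))), Rational(1, 2)) = Pow(Add(17082, Mul(Add(78, 28), Rational(1, 35301))), Rational(1, 2)) = Pow(Add(17082, Mul(106, Rational(1, 35301))), Rational(1, 2)) = Pow(Add(17082, Rational(106, 35301)), Rational(1, 2)) = Pow(Rational(603011788, 35301), Rational(1, 2)) = Mul(Rational(2, 861), Pow(3165811887, Rational(1, 2)))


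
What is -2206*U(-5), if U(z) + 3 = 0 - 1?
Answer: 8824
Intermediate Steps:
U(z) = -4 (U(z) = -3 + (0 - 1) = -3 - 1 = -4)
-2206*U(-5) = -2206*(-4) = 8824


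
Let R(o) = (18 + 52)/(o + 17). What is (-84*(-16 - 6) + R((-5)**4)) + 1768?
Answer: 1160771/321 ≈ 3616.1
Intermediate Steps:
R(o) = 70/(17 + o)
(-84*(-16 - 6) + R((-5)**4)) + 1768 = (-84*(-16 - 6) + 70/(17 + (-5)**4)) + 1768 = (-84*(-22) + 70/(17 + 625)) + 1768 = (1848 + 70/642) + 1768 = (1848 + 70*(1/642)) + 1768 = (1848 + 35/321) + 1768 = 593243/321 + 1768 = 1160771/321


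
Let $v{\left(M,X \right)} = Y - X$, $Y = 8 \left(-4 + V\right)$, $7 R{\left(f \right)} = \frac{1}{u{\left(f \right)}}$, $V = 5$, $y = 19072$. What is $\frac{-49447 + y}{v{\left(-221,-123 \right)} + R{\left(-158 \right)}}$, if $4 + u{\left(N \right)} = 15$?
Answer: $- \frac{2338875}{10088} \approx -231.85$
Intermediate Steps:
$u{\left(N \right)} = 11$ ($u{\left(N \right)} = -4 + 15 = 11$)
$R{\left(f \right)} = \frac{1}{77}$ ($R{\left(f \right)} = \frac{1}{7 \cdot 11} = \frac{1}{7} \cdot \frac{1}{11} = \frac{1}{77}$)
$Y = 8$ ($Y = 8 \left(-4 + 5\right) = 8 \cdot 1 = 8$)
$v{\left(M,X \right)} = 8 - X$
$\frac{-49447 + y}{v{\left(-221,-123 \right)} + R{\left(-158 \right)}} = \frac{-49447 + 19072}{\left(8 - -123\right) + \frac{1}{77}} = - \frac{30375}{\left(8 + 123\right) + \frac{1}{77}} = - \frac{30375}{131 + \frac{1}{77}} = - \frac{30375}{\frac{10088}{77}} = \left(-30375\right) \frac{77}{10088} = - \frac{2338875}{10088}$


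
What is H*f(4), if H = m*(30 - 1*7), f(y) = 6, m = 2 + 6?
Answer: 1104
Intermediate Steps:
m = 8
H = 184 (H = 8*(30 - 1*7) = 8*(30 - 7) = 8*23 = 184)
H*f(4) = 184*6 = 1104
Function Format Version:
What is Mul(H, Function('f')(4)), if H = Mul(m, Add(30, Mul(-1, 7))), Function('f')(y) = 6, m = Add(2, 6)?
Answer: 1104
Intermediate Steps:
m = 8
H = 184 (H = Mul(8, Add(30, Mul(-1, 7))) = Mul(8, Add(30, -7)) = Mul(8, 23) = 184)
Mul(H, Function('f')(4)) = Mul(184, 6) = 1104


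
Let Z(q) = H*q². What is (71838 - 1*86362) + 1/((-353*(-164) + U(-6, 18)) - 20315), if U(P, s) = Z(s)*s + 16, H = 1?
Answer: -630704699/43425 ≈ -14524.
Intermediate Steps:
Z(q) = q² (Z(q) = 1*q² = q²)
U(P, s) = 16 + s³ (U(P, s) = s²*s + 16 = s³ + 16 = 16 + s³)
(71838 - 1*86362) + 1/((-353*(-164) + U(-6, 18)) - 20315) = (71838 - 1*86362) + 1/((-353*(-164) + (16 + 18³)) - 20315) = (71838 - 86362) + 1/((57892 + (16 + 5832)) - 20315) = -14524 + 1/((57892 + 5848) - 20315) = -14524 + 1/(63740 - 20315) = -14524 + 1/43425 = -630704699/43425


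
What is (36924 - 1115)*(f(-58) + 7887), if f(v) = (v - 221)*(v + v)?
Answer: 1441348059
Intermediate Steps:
f(v) = 2*v*(-221 + v) (f(v) = (-221 + v)*(2*v) = 2*v*(-221 + v))
(36924 - 1115)*(f(-58) + 7887) = (36924 - 1115)*(2*(-58)*(-221 - 58) + 7887) = 35809*(2*(-58)*(-279) + 7887) = 35809*(32364 + 7887) = 35809*40251 = 1441348059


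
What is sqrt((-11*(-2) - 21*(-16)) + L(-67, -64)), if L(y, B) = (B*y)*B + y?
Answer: I*sqrt(274141) ≈ 523.58*I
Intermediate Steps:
L(y, B) = y + y*B**2 (L(y, B) = y*B**2 + y = y + y*B**2)
sqrt((-11*(-2) - 21*(-16)) + L(-67, -64)) = sqrt((-11*(-2) - 21*(-16)) - 67*(1 + (-64)**2)) = sqrt((22 + 336) - 67*(1 + 4096)) = sqrt(358 - 67*4097) = sqrt(358 - 274499) = sqrt(-274141) = I*sqrt(274141)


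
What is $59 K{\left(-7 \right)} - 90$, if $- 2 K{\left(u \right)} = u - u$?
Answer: $-90$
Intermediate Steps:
$K{\left(u \right)} = 0$ ($K{\left(u \right)} = - \frac{u - u}{2} = \left(- \frac{1}{2}\right) 0 = 0$)
$59 K{\left(-7 \right)} - 90 = 59 \cdot 0 - 90 = 0 - 90 = -90$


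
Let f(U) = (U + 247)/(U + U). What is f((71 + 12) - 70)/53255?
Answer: 2/10651 ≈ 0.00018778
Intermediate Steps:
f(U) = (247 + U)/(2*U) (f(U) = (247 + U)/((2*U)) = (247 + U)*(1/(2*U)) = (247 + U)/(2*U))
f((71 + 12) - 70)/53255 = ((247 + ((71 + 12) - 70))/(2*((71 + 12) - 70)))/53255 = ((247 + (83 - 70))/(2*(83 - 70)))*(1/53255) = ((½)*(247 + 13)/13)*(1/53255) = ((½)*(1/13)*260)*(1/53255) = 10*(1/53255) = 2/10651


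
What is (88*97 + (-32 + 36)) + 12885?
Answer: 21425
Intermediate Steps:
(88*97 + (-32 + 36)) + 12885 = (8536 + 4) + 12885 = 8540 + 12885 = 21425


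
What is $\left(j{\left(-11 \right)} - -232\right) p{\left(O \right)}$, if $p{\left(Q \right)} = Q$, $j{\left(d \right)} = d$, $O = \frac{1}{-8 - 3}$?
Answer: $- \frac{221}{11} \approx -20.091$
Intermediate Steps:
$O = - \frac{1}{11}$ ($O = \frac{1}{-11} = - \frac{1}{11} \approx -0.090909$)
$\left(j{\left(-11 \right)} - -232\right) p{\left(O \right)} = \left(-11 - -232\right) \left(- \frac{1}{11}\right) = \left(-11 + 232\right) \left(- \frac{1}{11}\right) = 221 \left(- \frac{1}{11}\right) = - \frac{221}{11}$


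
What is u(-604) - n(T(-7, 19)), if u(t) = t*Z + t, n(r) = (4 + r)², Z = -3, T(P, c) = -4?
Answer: 1208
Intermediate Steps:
u(t) = -2*t (u(t) = t*(-3) + t = -3*t + t = -2*t)
u(-604) - n(T(-7, 19)) = -2*(-604) - (4 - 4)² = 1208 - 1*0² = 1208 - 1*0 = 1208 + 0 = 1208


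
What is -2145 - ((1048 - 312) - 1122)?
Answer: -1759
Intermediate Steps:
-2145 - ((1048 - 312) - 1122) = -2145 - (736 - 1122) = -2145 - 1*(-386) = -2145 + 386 = -1759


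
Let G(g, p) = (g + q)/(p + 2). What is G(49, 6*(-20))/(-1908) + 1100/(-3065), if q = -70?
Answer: -16514851/46004424 ≈ -0.35898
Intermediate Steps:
G(g, p) = (-70 + g)/(2 + p) (G(g, p) = (g - 70)/(p + 2) = (-70 + g)/(2 + p))
G(49, 6*(-20))/(-1908) + 1100/(-3065) = ((-70 + 49)/(2 + 6*(-20)))/(-1908) + 1100/(-3065) = (-21/(2 - 120))*(-1/1908) + 1100*(-1/3065) = (-21/(-118))*(-1/1908) - 220/613 = -1/118*(-21)*(-1/1908) - 220/613 = (21/118)*(-1/1908) - 220/613 = -7/75048 - 220/613 = -16514851/46004424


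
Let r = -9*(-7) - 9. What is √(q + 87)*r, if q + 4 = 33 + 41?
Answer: 54*√157 ≈ 676.62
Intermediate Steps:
q = 70 (q = -4 + (33 + 41) = -4 + 74 = 70)
r = 54 (r = 63 - 9 = 54)
√(q + 87)*r = √(70 + 87)*54 = √157*54 = 54*√157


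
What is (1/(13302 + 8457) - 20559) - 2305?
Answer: -497497775/21759 ≈ -22864.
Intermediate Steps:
(1/(13302 + 8457) - 20559) - 2305 = (1/21759 - 20559) - 2305 = -447343280/21759 - 2305 = -497497775/21759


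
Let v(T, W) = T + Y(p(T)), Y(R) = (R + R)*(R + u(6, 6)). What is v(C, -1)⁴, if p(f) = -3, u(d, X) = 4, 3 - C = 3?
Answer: 1296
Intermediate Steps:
C = 0 (C = 3 - 1*3 = 3 - 3 = 0)
Y(R) = 2*R*(4 + R) (Y(R) = (R + R)*(R + 4) = (2*R)*(4 + R) = 2*R*(4 + R))
v(T, W) = -6 + T (v(T, W) = T + 2*(-3)*(4 - 3) = T + 2*(-3)*1 = T - 6 = -6 + T)
v(C, -1)⁴ = (-6 + 0)⁴ = (-6)⁴ = 1296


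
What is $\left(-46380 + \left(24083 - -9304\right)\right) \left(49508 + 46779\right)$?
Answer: $-1251056991$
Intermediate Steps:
$\left(-46380 + \left(24083 - -9304\right)\right) \left(49508 + 46779\right) = \left(-46380 + \left(24083 + 9304\right)\right) 96287 = \left(-46380 + 33387\right) 96287 = \left(-12993\right) 96287 = -1251056991$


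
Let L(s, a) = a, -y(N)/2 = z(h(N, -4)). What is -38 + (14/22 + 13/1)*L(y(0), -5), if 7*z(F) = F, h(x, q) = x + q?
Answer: -1168/11 ≈ -106.18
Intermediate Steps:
h(x, q) = q + x
z(F) = F/7
y(N) = 8/7 - 2*N/7 (y(N) = -2*(-4 + N)/7 = -2*(-4/7 + N/7) = 8/7 - 2*N/7)
-38 + (14/22 + 13/1)*L(y(0), -5) = -38 + (14/22 + 13/1)*(-5) = -38 + (14*(1/22) + 13*1)*(-5) = -38 + (7/11 + 13)*(-5) = -38 + (150/11)*(-5) = -38 - 750/11 = -1168/11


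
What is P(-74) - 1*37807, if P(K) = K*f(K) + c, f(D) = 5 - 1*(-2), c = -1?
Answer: -38326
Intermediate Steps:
f(D) = 7 (f(D) = 5 + 2 = 7)
P(K) = -1 + 7*K (P(K) = K*7 - 1 = 7*K - 1 = -1 + 7*K)
P(-74) - 1*37807 = (-1 + 7*(-74)) - 1*37807 = (-1 - 518) - 37807 = -519 - 37807 = -38326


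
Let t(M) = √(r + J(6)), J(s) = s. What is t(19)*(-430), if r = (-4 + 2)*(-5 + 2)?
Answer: -860*√3 ≈ -1489.6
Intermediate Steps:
r = 6 (r = -2*(-3) = 6)
t(M) = 2*√3 (t(M) = √(6 + 6) = √12 = 2*√3)
t(19)*(-430) = (2*√3)*(-430) = -860*√3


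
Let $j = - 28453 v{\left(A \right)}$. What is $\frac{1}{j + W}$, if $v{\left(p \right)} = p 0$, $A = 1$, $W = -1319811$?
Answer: $- \frac{1}{1319811} \approx -7.5768 \cdot 10^{-7}$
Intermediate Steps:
$v{\left(p \right)} = 0$
$j = 0$ ($j = \left(-28453\right) 0 = 0$)
$\frac{1}{j + W} = \frac{1}{0 - 1319811} = \frac{1}{-1319811} = - \frac{1}{1319811}$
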